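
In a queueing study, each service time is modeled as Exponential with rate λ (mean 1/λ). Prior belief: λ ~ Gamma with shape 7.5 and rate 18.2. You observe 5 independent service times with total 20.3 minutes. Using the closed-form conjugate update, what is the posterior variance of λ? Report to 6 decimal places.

0.008433

With a Gamma(shape α, rate β) prior on the exponential rate λ, the posterior after n observations with total T = Σxᵢ is Gamma(α+n, β+T).
Posterior: Gamma(7.5+5, 18.2+20.3) = Gamma(12.5, 38.5).
Var = α/β² = 0.008433.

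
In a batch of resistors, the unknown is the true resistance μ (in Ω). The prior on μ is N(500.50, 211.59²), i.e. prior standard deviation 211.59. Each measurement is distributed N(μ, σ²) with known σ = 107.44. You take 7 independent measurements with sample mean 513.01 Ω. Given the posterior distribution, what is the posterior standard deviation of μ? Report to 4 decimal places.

For Normal data with known variance σ², a Normal(μ₀, σ₀²) prior on μ is conjugate. Posterior precision = 1/σ₀² + n/σ²; posterior mean is the precision-weighted average of μ₀ and x̄.
σ₀² = 211.59² = 44770.3281, σ² = 107.44² = 11543.3536; σ² + n·σ₀² = 11543.3536 + 7·44770.3281 = 324935.6503.
Posterior precision = 1/σ₀² + n/σ² = 1/44770.3281 + 7/11543.3536 = (σ² + n·σ₀²)/(σ₀²σ²) = 324935.6503/(44770.3281·11543.3536); posterior variance σₙ² = σ₀²σ²/(σ² + n·σ₀²) = 44770.3281·11543.3536/324935.6503 = 1590.467921.
Posterior SD = √σₙ² = √(44770.3281·11543.3536/324935.6503) = 39.8807.

39.8807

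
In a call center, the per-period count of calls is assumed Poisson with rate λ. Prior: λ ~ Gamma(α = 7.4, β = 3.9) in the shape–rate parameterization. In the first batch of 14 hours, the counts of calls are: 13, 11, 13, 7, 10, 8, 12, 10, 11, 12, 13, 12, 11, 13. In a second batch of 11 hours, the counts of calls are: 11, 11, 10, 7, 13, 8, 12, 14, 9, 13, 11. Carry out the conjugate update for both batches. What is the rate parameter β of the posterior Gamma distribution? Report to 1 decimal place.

28.9

With a Gamma(shape α, rate β) prior, the Poisson likelihood is conjugate: the posterior is Gamma(α + ΣXᵢ, β + n).
Batch 1: sum of counts S = 156 over n = 14 hours.
After batch 1: Gamma(α+S, β+n) = Gamma(7.4+156, 3.9+14) = Gamma(163.4, 17.9).
Batch 2: sum of counts S = 119 over n = 11 hours.
After batch 2: Gamma(α+S, β+n) = Gamma(163.4+119, 17.9+11) = Gamma(282.4, 28.9).
Posterior β = 28.9.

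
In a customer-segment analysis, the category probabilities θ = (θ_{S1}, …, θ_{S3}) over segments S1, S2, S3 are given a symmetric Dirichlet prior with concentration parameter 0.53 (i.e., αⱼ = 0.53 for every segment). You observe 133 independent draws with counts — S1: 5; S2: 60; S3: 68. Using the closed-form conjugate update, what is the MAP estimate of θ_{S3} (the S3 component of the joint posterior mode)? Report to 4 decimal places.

The Dirichlet prior is conjugate to the Multinomial likelihood: each posterior αⱼ = prior αⱼ + observed count nⱼ.
Posterior concentration: (5.53, 60.53, 68.53), total = 134.59.
Joint mode component: (α_{S3}−1)/(Σα−K) = 67.53/131.59 = 0.5132.

0.5132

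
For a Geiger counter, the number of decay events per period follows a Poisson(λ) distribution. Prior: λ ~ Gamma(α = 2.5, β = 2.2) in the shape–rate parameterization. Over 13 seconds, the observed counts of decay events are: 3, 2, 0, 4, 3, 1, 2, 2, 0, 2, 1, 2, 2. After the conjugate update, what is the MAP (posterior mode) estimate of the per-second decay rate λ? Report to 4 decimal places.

With a Gamma(shape α, rate β) prior, the Poisson likelihood is conjugate: the posterior is Gamma(α + ΣXᵢ, β + n).
Sum of counts S = 24 over n = 13 seconds.
Posterior: Gamma(α+S, β+n) = Gamma(2.5+24, 2.2+13) = Gamma(26.5, 15.2).
Mode of Gamma(α,β) for α≥1 is (α−1)/β = 25.5/15.2 = 1.6776.

1.6776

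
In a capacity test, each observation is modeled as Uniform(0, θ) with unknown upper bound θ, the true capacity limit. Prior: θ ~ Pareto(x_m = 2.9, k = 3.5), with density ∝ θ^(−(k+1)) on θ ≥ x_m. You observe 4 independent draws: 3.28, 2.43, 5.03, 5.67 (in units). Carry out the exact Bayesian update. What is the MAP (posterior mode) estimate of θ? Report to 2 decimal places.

5.67

A Pareto(scale x_m, shape k) prior on the upper bound θ of Uniform(0, θ) is conjugate: posterior is Pareto(max(x_m, max xᵢ), k + n).
Sample maximum = 5.67; prior scale x_m = 2.9 → posterior scale = max = 5.67.
Posterior shape = 3.5 + 4 = 7.5.
The Pareto density is decreasing on [x_m, ∞), so the mode is x_m = 5.67.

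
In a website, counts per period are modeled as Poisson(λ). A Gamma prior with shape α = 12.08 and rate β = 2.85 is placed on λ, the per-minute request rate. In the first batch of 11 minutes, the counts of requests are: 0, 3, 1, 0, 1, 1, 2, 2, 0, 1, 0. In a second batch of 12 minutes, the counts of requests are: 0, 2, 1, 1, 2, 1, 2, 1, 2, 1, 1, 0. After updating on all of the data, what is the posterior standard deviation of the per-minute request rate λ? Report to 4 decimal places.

0.2356

With a Gamma(shape α, rate β) prior, the Poisson likelihood is conjugate: the posterior is Gamma(α + ΣXᵢ, β + n).
Batch 1: sum of counts S = 11 over n = 11 minutes.
After batch 1: Gamma(α+S, β+n) = Gamma(12.08+11, 2.85+11) = Gamma(23.08, 13.85).
Batch 2: sum of counts S = 14 over n = 12 minutes.
After batch 2: Gamma(α+S, β+n) = Gamma(23.08+14, 13.85+12) = Gamma(37.08, 25.85).
SD = √α/β = √37.08/25.85 = 0.2356.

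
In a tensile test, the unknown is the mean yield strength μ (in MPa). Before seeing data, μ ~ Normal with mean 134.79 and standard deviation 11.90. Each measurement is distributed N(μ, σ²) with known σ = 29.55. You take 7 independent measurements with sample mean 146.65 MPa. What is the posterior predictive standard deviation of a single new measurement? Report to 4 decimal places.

30.6517

For Normal data with known variance σ², a Normal(μ₀, σ₀²) prior on μ is conjugate. Posterior precision = 1/σ₀² + n/σ²; posterior mean is the precision-weighted average of μ₀ and x̄.
σ₀² = 11.90² = 141.61, σ² = 29.55² = 873.2025; σ² + n·σ₀² = 873.2025 + 7·141.61 = 1864.4725.
Posterior precision = 1/σ₀² + n/σ² = 1/141.61 + 7/873.2025 = (σ² + n·σ₀²)/(σ₀²σ²) = 1864.4725/(141.61·873.2025); posterior variance σₙ² = σ₀²σ²/(σ² + n·σ₀²) = 141.61·873.2025/1864.4725 = 66.321282.
Predictive variance for one new observation = σₙ² + σ² = 141.61·873.2025/1864.4725 + 873.2025 = σ²·(σ₀² + 1864.4725)/1864.4725 = 873.2025·2006.0825/1864.4725 = 939.523782; SD = √(873.2025·2006.0825/1864.4725) = 30.6517.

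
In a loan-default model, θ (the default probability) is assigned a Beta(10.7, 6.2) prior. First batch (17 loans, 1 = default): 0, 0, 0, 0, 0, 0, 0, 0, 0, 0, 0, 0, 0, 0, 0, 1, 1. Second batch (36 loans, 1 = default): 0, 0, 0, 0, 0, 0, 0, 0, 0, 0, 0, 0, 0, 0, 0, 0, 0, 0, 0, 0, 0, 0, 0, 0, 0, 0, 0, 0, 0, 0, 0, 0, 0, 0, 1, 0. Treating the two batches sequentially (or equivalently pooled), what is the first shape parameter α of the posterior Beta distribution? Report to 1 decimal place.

The Beta prior is conjugate to a Binomial/Bernoulli likelihood; the update adds successes to α and failures to β.
After batch 1: Beta(10.7+2, 6.2+15) = Beta(12.7, 21.2).
After batch 2: Beta(12.7+1, 21.2+35) = Beta(13.7, 56.2).
Posterior α = 13.7.

13.7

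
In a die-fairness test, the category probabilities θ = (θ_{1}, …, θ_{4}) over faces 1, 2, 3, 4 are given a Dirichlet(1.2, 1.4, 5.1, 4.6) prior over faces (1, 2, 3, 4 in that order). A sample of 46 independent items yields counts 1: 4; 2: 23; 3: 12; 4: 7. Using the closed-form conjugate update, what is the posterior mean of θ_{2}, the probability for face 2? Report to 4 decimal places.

0.4185

The Dirichlet prior is conjugate to the Multinomial likelihood: each posterior αⱼ = prior αⱼ + observed count nⱼ.
Posterior concentration: (5.2, 24.4, 17.1, 11.6), total = 58.3.
E[θ_{2}|data] = α_{2}/Σα = 24.4/58.3 = 0.4185.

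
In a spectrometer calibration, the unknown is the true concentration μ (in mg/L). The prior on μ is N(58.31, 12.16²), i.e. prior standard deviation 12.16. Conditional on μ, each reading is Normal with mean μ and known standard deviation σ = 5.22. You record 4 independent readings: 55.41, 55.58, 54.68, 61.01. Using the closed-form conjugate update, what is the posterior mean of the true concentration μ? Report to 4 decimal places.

For Normal data with known variance σ², a Normal(μ₀, σ₀²) prior on μ is conjugate. Posterior precision = 1/σ₀² + n/σ²; posterior mean is the precision-weighted average of μ₀ and x̄.
Σxᵢ = 55.41 + 55.58 + 54.68 + 61.01 = 226.68, so n·x̄ = 226.68.
σ₀² = 12.16² = 147.8656, σ² = 5.22² = 27.2484; σ² + n·σ₀² = 27.2484 + 4·147.8656 = 618.7108.
Posterior mean = (μ₀/σ₀² + n·x̄/σ²)/(1/σ₀² + n/σ²) = (σ²·μ₀ + σ₀²·n·x̄)/(σ² + n·σ₀²) = (27.2484·58.31 + 147.8656·226.68)/618.7108 = 35107.028412/618.7108 = 56.7422.

56.7422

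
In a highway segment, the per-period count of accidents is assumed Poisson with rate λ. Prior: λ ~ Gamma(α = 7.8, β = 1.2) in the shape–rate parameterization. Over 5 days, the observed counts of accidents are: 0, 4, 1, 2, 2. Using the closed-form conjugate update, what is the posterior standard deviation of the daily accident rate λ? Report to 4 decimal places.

0.6611

With a Gamma(shape α, rate β) prior, the Poisson likelihood is conjugate: the posterior is Gamma(α + ΣXᵢ, β + n).
Sum of counts S = 9 over n = 5 days.
Posterior: Gamma(α+S, β+n) = Gamma(7.8+9, 1.2+5) = Gamma(16.8, 6.2).
SD = √α/β = √16.8/6.2 = 0.6611.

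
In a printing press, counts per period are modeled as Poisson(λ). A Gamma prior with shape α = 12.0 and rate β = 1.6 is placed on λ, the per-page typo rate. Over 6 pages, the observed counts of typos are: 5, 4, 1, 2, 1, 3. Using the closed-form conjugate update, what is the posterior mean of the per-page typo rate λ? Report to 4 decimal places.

With a Gamma(shape α, rate β) prior, the Poisson likelihood is conjugate: the posterior is Gamma(α + ΣXᵢ, β + n).
Sum of counts S = 16 over n = 6 pages.
Posterior: Gamma(α+S, β+n) = Gamma(12.0+16, 1.6+6) = Gamma(28.0, 7.6).
Posterior mean = α/β = 28.0/7.6 = 3.6842.

3.6842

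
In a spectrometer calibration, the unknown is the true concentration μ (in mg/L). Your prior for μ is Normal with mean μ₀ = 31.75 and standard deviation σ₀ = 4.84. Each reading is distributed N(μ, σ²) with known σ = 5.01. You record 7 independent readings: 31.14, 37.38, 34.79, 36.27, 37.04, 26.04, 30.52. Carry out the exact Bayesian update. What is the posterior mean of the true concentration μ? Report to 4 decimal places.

33.1042

For Normal data with known variance σ², a Normal(μ₀, σ₀²) prior on μ is conjugate. Posterior precision = 1/σ₀² + n/σ²; posterior mean is the precision-weighted average of μ₀ and x̄.
Σxᵢ = 31.14 + 37.38 + 34.79 + 36.27 + 37.04 + 26.04 + 30.52 = 233.18, so n·x̄ = 233.18.
σ₀² = 4.84² = 23.4256, σ² = 5.01² = 25.1001; σ² + n·σ₀² = 25.1001 + 7·23.4256 = 189.0793.
Posterior mean = (μ₀/σ₀² + n·x̄/σ²)/(1/σ₀² + n/σ²) = (σ²·μ₀ + σ₀²·n·x̄)/(σ² + n·σ₀²) = (25.1001·31.75 + 23.4256·233.18)/189.0793 = 6259.309583/189.0793 = 33.1042.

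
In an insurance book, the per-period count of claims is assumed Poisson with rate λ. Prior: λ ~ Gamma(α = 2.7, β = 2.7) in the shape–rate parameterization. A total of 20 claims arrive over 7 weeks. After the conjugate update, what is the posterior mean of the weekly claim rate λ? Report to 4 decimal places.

2.3402

With a Gamma(shape α, rate β) prior, the Poisson likelihood is conjugate: the posterior is Gamma(α + ΣXᵢ, β + n).
Posterior: Gamma(α+S, β+n) = Gamma(2.7+20, 2.7+7) = Gamma(22.7, 9.7).
Posterior mean = α/β = 22.7/9.7 = 2.3402.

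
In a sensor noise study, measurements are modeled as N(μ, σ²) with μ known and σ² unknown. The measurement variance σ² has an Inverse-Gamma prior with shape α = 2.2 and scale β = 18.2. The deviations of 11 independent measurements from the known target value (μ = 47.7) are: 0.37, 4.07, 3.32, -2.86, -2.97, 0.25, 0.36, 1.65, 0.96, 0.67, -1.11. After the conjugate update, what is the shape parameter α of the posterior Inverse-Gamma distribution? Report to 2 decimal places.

7.70

With known mean μ and an Inverse-Gamma(α, β) prior on σ², the Normal likelihood is conjugate: posterior is Inv-Gamma(α + n/2, β + Σ(xᵢ−μ)²/2).
Σ(xᵢ−μ)² = (0.37)² + (4.07)² + (3.32)² + (-2.86)² + (-2.97)² + (0.25)² + (0.36)² + (1.65)² + (0.96)² + (0.67)² + (-1.11)² = 50.2419.
Posterior: Inv-Gamma(2.2 + 11/2, 18.2 + 50.2419/2) = Inv-Gamma(7.70, 43.32095).
Posterior α = 7.70.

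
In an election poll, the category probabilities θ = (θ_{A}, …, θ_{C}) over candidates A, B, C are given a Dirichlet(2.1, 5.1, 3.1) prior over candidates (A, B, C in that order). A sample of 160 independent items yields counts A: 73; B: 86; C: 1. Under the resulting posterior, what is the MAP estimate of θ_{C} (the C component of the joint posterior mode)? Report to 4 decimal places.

0.0185

The Dirichlet prior is conjugate to the Multinomial likelihood: each posterior αⱼ = prior αⱼ + observed count nⱼ.
Posterior concentration: (75.1, 91.1, 4.1), total = 170.3.
Joint mode component: (α_{C}−1)/(Σα−K) = 3.1/167.3 = 0.0185.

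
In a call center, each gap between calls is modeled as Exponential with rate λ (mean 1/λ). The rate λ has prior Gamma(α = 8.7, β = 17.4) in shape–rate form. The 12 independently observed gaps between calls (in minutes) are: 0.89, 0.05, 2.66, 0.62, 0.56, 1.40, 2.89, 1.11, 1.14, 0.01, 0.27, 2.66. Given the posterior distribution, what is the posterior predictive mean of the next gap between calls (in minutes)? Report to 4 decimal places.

1.6071

With a Gamma(shape α, rate β) prior on the exponential rate λ, the posterior after n observations with total T = Σxᵢ is Gamma(α+n, β+T).
Sum of observations T = 14.26 minutes; n = 12.
Posterior: Gamma(8.7+12, 17.4+14.26) = Gamma(20.7, 31.66).
The predictive distribution for the next observation is Lomax; its mean is β/(α−1) = 31.66/19.7 = 1.6071.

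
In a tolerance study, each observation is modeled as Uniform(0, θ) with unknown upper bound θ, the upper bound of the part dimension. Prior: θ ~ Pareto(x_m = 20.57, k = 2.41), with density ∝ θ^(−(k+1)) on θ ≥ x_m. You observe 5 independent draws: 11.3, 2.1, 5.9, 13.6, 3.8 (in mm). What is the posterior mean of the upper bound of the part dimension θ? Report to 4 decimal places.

A Pareto(scale x_m, shape k) prior on the upper bound θ of Uniform(0, θ) is conjugate: posterior is Pareto(max(x_m, max xᵢ), k + n).
Sample maximum = 13.6; prior scale x_m = 20.57 → posterior scale = max = 20.57.
Posterior shape = 2.41 + 5 = 7.41.
E[θ|data] = k·x_m/(k−1) = 7.41·20.57/6.41 = 23.7790.

23.7790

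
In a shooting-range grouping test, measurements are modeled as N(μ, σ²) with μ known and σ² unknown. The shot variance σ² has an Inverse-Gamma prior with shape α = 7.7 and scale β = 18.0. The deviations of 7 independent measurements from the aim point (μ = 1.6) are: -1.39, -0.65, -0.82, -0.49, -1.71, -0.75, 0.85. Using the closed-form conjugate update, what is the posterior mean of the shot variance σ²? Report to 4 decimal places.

With known mean μ and an Inverse-Gamma(α, β) prior on σ², the Normal likelihood is conjugate: posterior is Inv-Gamma(α + n/2, β + Σ(xᵢ−μ)²/2).
Σ(xᵢ−μ)² = (-1.39)² + (-0.65)² + (-0.82)² + (-0.49)² + (-1.71)² + (-0.75)² + (0.85)² = 7.4762.
Posterior: Inv-Gamma(7.7 + 7/2, 18.0 + 7.4762/2) = Inv-Gamma(11.20, 21.73810).
E[σ²|data] = β/(α−1) = 21.73810/10.20 = 2.1312.

2.1312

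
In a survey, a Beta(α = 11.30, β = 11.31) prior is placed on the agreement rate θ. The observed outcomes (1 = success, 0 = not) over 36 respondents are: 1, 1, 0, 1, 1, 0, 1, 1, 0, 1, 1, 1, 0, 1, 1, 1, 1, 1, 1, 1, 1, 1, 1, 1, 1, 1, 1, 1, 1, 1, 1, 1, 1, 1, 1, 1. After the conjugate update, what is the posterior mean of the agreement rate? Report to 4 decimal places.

The Beta prior is conjugate to a Binomial/Bernoulli likelihood; the update adds successes to α and failures to β.
Posterior: Beta(α+k, β+n−k) = Beta(11.30+32, 11.31+4) = Beta(43.30, 15.31).
Posterior mean = α/(α+β) = 43.30/58.61 = 0.7388.

0.7388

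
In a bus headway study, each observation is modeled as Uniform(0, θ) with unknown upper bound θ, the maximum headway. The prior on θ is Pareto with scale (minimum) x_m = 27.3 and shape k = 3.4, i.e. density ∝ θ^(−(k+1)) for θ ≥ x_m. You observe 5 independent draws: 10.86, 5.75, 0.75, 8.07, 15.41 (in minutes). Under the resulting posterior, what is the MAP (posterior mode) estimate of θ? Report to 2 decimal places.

27.30

A Pareto(scale x_m, shape k) prior on the upper bound θ of Uniform(0, θ) is conjugate: posterior is Pareto(max(x_m, max xᵢ), k + n).
Sample maximum = 15.41; prior scale x_m = 27.3 → posterior scale = max = 27.30.
Posterior shape = 3.4 + 5 = 8.4.
The Pareto density is decreasing on [x_m, ∞), so the mode is x_m = 27.30.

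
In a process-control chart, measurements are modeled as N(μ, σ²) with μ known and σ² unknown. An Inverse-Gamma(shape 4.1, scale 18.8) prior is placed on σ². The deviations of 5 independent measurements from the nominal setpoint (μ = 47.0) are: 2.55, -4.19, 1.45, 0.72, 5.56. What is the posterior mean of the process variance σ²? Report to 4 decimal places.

8.4994

With known mean μ and an Inverse-Gamma(α, β) prior on σ², the Normal likelihood is conjugate: posterior is Inv-Gamma(α + n/2, β + Σ(xᵢ−μ)²/2).
Σ(xᵢ−μ)² = (2.55)² + (-4.19)² + (1.45)² + (0.72)² + (5.56)² = 57.5931.
Posterior: Inv-Gamma(4.1 + 5/2, 18.8 + 57.5931/2) = Inv-Gamma(6.60, 47.59655).
E[σ²|data] = β/(α−1) = 47.59655/5.60 = 8.4994.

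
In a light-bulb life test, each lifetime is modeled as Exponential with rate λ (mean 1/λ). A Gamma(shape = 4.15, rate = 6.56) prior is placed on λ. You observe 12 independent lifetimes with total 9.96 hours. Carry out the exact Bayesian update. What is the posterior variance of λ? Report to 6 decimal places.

With a Gamma(shape α, rate β) prior on the exponential rate λ, the posterior after n observations with total T = Σxᵢ is Gamma(α+n, β+T).
Posterior: Gamma(4.15+12, 6.56+9.96) = Gamma(16.15, 16.52).
Var = α/β² = 0.059177.

0.059177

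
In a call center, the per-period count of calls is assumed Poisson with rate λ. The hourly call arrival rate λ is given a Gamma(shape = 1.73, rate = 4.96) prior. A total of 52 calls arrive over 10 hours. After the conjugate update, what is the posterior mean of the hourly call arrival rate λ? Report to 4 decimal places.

3.5916

With a Gamma(shape α, rate β) prior, the Poisson likelihood is conjugate: the posterior is Gamma(α + ΣXᵢ, β + n).
Posterior: Gamma(α+S, β+n) = Gamma(1.73+52, 4.96+10) = Gamma(53.73, 14.96).
Posterior mean = α/β = 53.73/14.96 = 3.5916.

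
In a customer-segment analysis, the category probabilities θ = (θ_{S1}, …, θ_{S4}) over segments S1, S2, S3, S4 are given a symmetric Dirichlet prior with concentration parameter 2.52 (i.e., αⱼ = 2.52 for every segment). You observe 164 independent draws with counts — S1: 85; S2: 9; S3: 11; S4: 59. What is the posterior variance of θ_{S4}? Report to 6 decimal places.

0.001305

The Dirichlet prior is conjugate to the Multinomial likelihood: each posterior αⱼ = prior αⱼ + observed count nⱼ.
Posterior concentration: (87.52, 11.52, 13.52, 61.52), total = 174.08.
Var[θ_j] = α_j(Σα−α_j)/((Σα)²(Σα+1)) = 61.52·112.56/(174.08²·175.08) = 0.001305.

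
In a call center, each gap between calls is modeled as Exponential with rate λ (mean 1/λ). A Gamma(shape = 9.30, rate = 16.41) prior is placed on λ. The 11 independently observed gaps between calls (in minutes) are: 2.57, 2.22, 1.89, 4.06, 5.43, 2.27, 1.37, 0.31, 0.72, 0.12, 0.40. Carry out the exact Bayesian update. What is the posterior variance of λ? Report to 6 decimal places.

With a Gamma(shape α, rate β) prior on the exponential rate λ, the posterior after n observations with total T = Σxᵢ is Gamma(α+n, β+T).
Sum of observations T = 21.36 minutes; n = 11.
Posterior: Gamma(9.30+11, 16.41+21.36) = Gamma(20.30, 37.77).
Var = α/β² = 0.014230.

0.014230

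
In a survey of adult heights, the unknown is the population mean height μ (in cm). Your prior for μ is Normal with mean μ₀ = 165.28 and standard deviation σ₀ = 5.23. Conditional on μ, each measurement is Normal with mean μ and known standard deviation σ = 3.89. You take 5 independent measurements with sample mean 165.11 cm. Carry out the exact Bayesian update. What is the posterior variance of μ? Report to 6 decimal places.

For Normal data with known variance σ², a Normal(μ₀, σ₀²) prior on μ is conjugate. Posterior precision = 1/σ₀² + n/σ²; posterior mean is the precision-weighted average of μ₀ and x̄.
σ₀² = 5.23² = 27.3529, σ² = 3.89² = 15.1321; σ² + n·σ₀² = 15.1321 + 5·27.3529 = 151.8966.
Posterior precision = 1/σ₀² + n/σ² = 1/27.3529 + 5/15.1321 = (σ² + n·σ₀²)/(σ₀²σ²) = 151.8966/(27.3529·15.1321); posterior variance σₙ² = σ₀²σ²/(σ² + n·σ₀²) = 27.3529·15.1321/151.8966 = 2.724925.

2.724925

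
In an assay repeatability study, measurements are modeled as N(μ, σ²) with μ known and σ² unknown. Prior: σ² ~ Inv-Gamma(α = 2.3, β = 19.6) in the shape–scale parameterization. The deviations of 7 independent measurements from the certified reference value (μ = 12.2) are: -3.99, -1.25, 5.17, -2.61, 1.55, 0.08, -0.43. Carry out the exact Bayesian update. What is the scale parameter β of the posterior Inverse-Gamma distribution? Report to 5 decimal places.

With known mean μ and an Inverse-Gamma(α, β) prior on σ², the Normal likelihood is conjugate: posterior is Inv-Gamma(α + n/2, β + Σ(xᵢ−μ)²/2).
Σ(xᵢ−μ)² = (-3.99)² + (-1.25)² + (5.17)² + (-2.61)² + (1.55)² + (0.08)² + (-0.43)² = 53.6174.
Posterior: Inv-Gamma(2.3 + 7/2, 19.6 + 53.6174/2) = Inv-Gamma(5.80, 46.40870).
Posterior β = 46.40870.

46.40870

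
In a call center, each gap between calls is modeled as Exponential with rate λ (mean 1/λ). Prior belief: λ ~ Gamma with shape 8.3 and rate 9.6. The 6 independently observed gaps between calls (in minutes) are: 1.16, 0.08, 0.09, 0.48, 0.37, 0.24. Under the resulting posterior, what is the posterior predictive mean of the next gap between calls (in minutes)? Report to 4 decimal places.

With a Gamma(shape α, rate β) prior on the exponential rate λ, the posterior after n observations with total T = Σxᵢ is Gamma(α+n, β+T).
Sum of observations T = 2.42 minutes; n = 6.
Posterior: Gamma(8.3+6, 9.6+2.42) = Gamma(14.3, 12.02).
The predictive distribution for the next observation is Lomax; its mean is β/(α−1) = 12.02/13.3 = 0.9038.

0.9038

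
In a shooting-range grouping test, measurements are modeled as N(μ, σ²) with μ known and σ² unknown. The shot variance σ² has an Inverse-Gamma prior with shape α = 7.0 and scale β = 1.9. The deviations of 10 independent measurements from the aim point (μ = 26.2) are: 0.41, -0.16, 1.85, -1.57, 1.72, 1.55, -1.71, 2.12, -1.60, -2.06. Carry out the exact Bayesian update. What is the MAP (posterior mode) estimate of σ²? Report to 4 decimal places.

1.1332

With known mean μ and an Inverse-Gamma(α, β) prior on σ², the Normal likelihood is conjugate: posterior is Inv-Gamma(α + n/2, β + Σ(xᵢ−μ)²/2).
Σ(xᵢ−μ)² = (0.41)² + (-0.16)² + (1.85)² + (-1.57)² + (1.72)² + (1.55)² + (-1.71)² + (2.12)² + (-1.60)² + (-2.06)² = 25.6641.
Posterior: Inv-Gamma(7.0 + 10/2, 1.9 + 25.6641/2) = Inv-Gamma(12.00, 14.73205).
Mode = β/(α+1) = 14.73205/13.00 = 1.1332.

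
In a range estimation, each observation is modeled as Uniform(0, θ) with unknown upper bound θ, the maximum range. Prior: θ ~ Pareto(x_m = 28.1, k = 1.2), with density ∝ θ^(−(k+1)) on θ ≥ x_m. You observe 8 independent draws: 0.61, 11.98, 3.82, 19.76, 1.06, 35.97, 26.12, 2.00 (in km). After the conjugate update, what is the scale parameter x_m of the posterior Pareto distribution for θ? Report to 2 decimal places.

35.97

A Pareto(scale x_m, shape k) prior on the upper bound θ of Uniform(0, θ) is conjugate: posterior is Pareto(max(x_m, max xᵢ), k + n).
Sample maximum = 35.97; prior scale x_m = 28.1 → posterior scale = max = 35.97.
Posterior shape = 1.2 + 8 = 9.2.
Posterior scale x_m = 35.97.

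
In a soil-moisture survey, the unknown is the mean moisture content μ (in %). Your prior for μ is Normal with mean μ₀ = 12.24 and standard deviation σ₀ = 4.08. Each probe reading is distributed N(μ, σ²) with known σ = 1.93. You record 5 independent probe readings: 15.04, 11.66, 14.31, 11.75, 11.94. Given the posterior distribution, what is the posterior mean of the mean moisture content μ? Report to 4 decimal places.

12.9100

For Normal data with known variance σ², a Normal(μ₀, σ₀²) prior on μ is conjugate. Posterior precision = 1/σ₀² + n/σ²; posterior mean is the precision-weighted average of μ₀ and x̄.
Σxᵢ = 15.04 + 11.66 + 14.31 + 11.75 + 11.94 = 64.7, so n·x̄ = 64.7.
σ₀² = 4.08² = 16.6464, σ² = 1.93² = 3.7249; σ² + n·σ₀² = 3.7249 + 5·16.6464 = 86.9569.
Posterior mean = (μ₀/σ₀² + n·x̄/σ²)/(1/σ₀² + n/σ²) = (σ²·μ₀ + σ₀²·n·x̄)/(σ² + n·σ₀²) = (3.7249·12.24 + 16.6464·64.7)/86.9569 = 1122.614856/86.9569 = 12.9100.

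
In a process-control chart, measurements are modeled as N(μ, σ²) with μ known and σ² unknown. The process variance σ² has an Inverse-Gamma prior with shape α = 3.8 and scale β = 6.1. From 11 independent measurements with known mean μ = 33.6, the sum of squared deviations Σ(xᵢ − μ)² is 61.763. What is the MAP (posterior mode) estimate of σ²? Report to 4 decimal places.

3.5904

With known mean μ and an Inverse-Gamma(α, β) prior on σ², the Normal likelihood is conjugate: posterior is Inv-Gamma(α + n/2, β + Σ(xᵢ−μ)²/2).
Posterior: Inv-Gamma(3.8 + 11/2, 6.1 + 61.763/2) = Inv-Gamma(9.30, 36.9815).
Mode = β/(α+1) = 36.9815/10.30 = 3.5904.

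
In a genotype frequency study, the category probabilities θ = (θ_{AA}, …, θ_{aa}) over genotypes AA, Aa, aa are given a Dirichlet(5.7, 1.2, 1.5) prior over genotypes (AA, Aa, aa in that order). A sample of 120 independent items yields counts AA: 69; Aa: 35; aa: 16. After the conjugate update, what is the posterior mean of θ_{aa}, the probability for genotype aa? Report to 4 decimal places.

The Dirichlet prior is conjugate to the Multinomial likelihood: each posterior αⱼ = prior αⱼ + observed count nⱼ.
Posterior concentration: (74.7, 36.2, 17.5), total = 128.4.
E[θ_{aa}|data] = α_{aa}/Σα = 17.5/128.4 = 0.1363.

0.1363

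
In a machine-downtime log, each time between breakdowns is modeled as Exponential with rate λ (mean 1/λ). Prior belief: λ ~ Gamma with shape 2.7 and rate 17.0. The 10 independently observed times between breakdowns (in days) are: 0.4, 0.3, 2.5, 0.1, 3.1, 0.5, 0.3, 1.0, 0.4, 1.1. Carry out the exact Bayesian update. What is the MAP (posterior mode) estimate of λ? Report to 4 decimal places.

With a Gamma(shape α, rate β) prior on the exponential rate λ, the posterior after n observations with total T = Σxᵢ is Gamma(α+n, β+T).
Sum of observations T = 9.7 days; n = 10.
Posterior: Gamma(2.7+10, 17.0+9.7) = Gamma(12.7, 26.7).
Mode = (α−1)/β = 0.4382.

0.4382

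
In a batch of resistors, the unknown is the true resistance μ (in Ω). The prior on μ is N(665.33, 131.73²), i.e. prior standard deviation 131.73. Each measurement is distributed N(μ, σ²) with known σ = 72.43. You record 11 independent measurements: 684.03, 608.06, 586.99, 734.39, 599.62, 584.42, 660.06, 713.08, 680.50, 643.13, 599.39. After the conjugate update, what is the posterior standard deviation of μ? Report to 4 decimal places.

For Normal data with known variance σ², a Normal(μ₀, σ₀²) prior on μ is conjugate. Posterior precision = 1/σ₀² + n/σ²; posterior mean is the precision-weighted average of μ₀ and x̄.
σ₀² = 131.73² = 17352.7929, σ² = 72.43² = 5246.1049; σ² + n·σ₀² = 5246.1049 + 11·17352.7929 = 196126.8268.
Posterior precision = 1/σ₀² + n/σ² = 1/17352.7929 + 11/5246.1049 = (σ² + n·σ₀²)/(σ₀²σ²) = 196126.8268/(17352.7929·5246.1049); posterior variance σₙ² = σ₀²σ²/(σ² + n·σ₀²) = 17352.7929·5246.1049/196126.8268 = 464.161754.
Posterior SD = √σₙ² = √(17352.7929·5246.1049/196126.8268) = 21.5444.

21.5444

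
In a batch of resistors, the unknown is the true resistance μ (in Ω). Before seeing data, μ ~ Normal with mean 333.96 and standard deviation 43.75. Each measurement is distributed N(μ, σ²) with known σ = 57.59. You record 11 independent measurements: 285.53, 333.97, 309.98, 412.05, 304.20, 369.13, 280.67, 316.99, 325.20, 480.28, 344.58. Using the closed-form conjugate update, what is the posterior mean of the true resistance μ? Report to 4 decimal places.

340.9514

For Normal data with known variance σ², a Normal(μ₀, σ₀²) prior on μ is conjugate. Posterior precision = 1/σ₀² + n/σ²; posterior mean is the precision-weighted average of μ₀ and x̄.
Σxᵢ = 285.53 + 333.97 + 309.98 + 412.05 + 304.20 + 369.13 + 280.67 + 316.99 + 325.20 + 480.28 + 344.58 = 3762.58, so n·x̄ = 3762.58.
σ₀² = 43.75² = 1914.0625, σ² = 57.59² = 3316.6081; σ² + n·σ₀² = 3316.6081 + 11·1914.0625 = 24371.2956.
Posterior mean = (μ₀/σ₀² + n·x̄/σ²)/(1/σ₀² + n/σ²) = (σ²·μ₀ + σ₀²·n·x̄)/(σ² + n·σ₀²) = (3316.6081·333.96 + 1914.0625·3762.58)/24371.2956 = 8309427.722326/24371.2956 = 340.9514.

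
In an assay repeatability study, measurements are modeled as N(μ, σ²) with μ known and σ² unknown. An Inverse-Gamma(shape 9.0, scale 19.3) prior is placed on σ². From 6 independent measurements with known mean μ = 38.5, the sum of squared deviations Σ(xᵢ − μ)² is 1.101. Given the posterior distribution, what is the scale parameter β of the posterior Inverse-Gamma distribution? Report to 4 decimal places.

19.8505

With known mean μ and an Inverse-Gamma(α, β) prior on σ², the Normal likelihood is conjugate: posterior is Inv-Gamma(α + n/2, β + Σ(xᵢ−μ)²/2).
Posterior: Inv-Gamma(9.0 + 6/2, 19.3 + 1.101/2) = Inv-Gamma(12.00, 19.8505).
Posterior β = 19.8505.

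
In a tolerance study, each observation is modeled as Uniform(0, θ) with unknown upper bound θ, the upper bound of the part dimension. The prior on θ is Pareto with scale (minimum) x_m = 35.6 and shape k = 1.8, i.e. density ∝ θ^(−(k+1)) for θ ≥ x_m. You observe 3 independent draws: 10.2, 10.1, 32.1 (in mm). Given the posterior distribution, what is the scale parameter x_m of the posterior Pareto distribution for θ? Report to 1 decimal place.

A Pareto(scale x_m, shape k) prior on the upper bound θ of Uniform(0, θ) is conjugate: posterior is Pareto(max(x_m, max xᵢ), k + n).
Sample maximum = 32.1; prior scale x_m = 35.6 → posterior scale = max = 35.6.
Posterior shape = 1.8 + 3 = 4.8.
Posterior scale x_m = 35.6.

35.6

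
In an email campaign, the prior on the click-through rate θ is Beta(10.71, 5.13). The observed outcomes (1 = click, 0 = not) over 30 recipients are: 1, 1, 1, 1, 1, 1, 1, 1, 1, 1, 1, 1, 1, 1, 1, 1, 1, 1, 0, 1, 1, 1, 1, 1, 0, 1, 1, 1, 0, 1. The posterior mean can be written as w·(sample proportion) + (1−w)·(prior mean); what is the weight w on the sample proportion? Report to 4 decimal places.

0.6545

The Beta prior is conjugate to a Binomial/Bernoulli likelihood; the update adds successes to α and failures to β.
Posterior mean = (α₀+k)/(α₀+β₀+n) = [n/(α₀+β₀+n)]·(k/n) + [(α₀+β₀)/(α₀+β₀+n)]·α₀/(α₀+β₀), so only n and the prior enter the weight.
The weight on the data is w = n/(α₀+β₀+n) = 30/(10.71+5.13+30) = 30/45.84 = 0.6545.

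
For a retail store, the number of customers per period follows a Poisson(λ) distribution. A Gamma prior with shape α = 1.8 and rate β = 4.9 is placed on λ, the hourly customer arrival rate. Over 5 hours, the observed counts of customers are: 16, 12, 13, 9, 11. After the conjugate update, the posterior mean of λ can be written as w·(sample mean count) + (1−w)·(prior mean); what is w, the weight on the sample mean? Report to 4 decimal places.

With a Gamma(shape α, rate β) prior, the Poisson likelihood is conjugate: the posterior is Gamma(α + ΣXᵢ, β + n).
Posterior mean = (α₀+S)/(β₀+n) = [n/(β₀+n)]·(S/n) + [β₀/(β₀+n)]·(α₀/β₀), so only n and β₀ enter the weight.
Weight on data w = n/(β₀+n) = 5/(4.9+5) = 5/9.9 = 0.5051.

0.5051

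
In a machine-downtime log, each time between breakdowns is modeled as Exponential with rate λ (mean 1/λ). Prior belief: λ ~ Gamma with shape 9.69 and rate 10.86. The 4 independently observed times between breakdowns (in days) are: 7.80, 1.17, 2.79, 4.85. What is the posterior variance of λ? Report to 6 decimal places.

0.018142

With a Gamma(shape α, rate β) prior on the exponential rate λ, the posterior after n observations with total T = Σxᵢ is Gamma(α+n, β+T).
Sum of observations T = 16.61 days; n = 4.
Posterior: Gamma(9.69+4, 10.86+16.61) = Gamma(13.69, 27.47).
Var = α/β² = 0.018142.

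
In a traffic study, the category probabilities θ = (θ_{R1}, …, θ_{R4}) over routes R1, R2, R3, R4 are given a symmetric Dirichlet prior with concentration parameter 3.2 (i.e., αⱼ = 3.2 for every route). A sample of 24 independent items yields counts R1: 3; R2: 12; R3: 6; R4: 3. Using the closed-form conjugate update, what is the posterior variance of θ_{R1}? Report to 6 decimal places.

0.003706

The Dirichlet prior is conjugate to the Multinomial likelihood: each posterior αⱼ = prior αⱼ + observed count nⱼ.
Posterior concentration: (6.2, 15.2, 9.2, 6.2), total = 36.8.
Var[θ_j] = α_j(Σα−α_j)/((Σα)²(Σα+1)) = 6.2·30.6/(36.8²·37.8) = 0.003706.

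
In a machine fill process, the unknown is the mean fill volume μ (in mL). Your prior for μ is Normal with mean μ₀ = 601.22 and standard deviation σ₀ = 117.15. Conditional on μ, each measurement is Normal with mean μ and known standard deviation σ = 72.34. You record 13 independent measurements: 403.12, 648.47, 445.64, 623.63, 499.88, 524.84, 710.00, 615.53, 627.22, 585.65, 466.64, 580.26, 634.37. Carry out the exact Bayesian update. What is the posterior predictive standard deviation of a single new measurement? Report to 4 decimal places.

74.9943

For Normal data with known variance σ², a Normal(μ₀, σ₀²) prior on μ is conjugate. Posterior precision = 1/σ₀² + n/σ²; posterior mean is the precision-weighted average of μ₀ and x̄.
σ₀² = 117.15² = 13724.1225, σ² = 72.34² = 5233.0756; σ² + n·σ₀² = 5233.0756 + 13·13724.1225 = 183646.6681.
Posterior precision = 1/σ₀² + n/σ² = 1/13724.1225 + 13/5233.0756 = (σ² + n·σ₀²)/(σ₀²σ²) = 183646.6681/(13724.1225·5233.0756); posterior variance σₙ² = σ₀²σ²/(σ² + n·σ₀²) = 13724.1225·5233.0756/183646.6681 = 391.073638.
Predictive variance for one new observation = σₙ² + σ² = 13724.1225·5233.0756/183646.6681 + 5233.0756 = σ²·(σ₀² + 183646.6681)/183646.6681 = 5233.0756·197370.7906/183646.6681 = 5624.149238; SD = √(5233.0756·197370.7906/183646.6681) = 74.9943.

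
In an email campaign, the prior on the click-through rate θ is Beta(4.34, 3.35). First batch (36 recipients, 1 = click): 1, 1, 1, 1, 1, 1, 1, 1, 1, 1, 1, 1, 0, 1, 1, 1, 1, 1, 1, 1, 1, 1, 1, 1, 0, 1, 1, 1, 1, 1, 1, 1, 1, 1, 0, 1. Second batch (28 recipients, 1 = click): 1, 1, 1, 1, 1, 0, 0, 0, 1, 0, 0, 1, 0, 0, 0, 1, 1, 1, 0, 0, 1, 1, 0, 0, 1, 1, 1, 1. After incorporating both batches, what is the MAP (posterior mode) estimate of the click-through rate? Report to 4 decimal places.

The Beta prior is conjugate to a Binomial/Bernoulli likelihood; the update adds successes to α and failures to β.
After batch 1: Beta(4.34+33, 3.35+3) = Beta(37.34, 6.35).
After batch 2: Beta(37.34+16, 6.35+12) = Beta(53.34, 18.35).
Mode of Beta(a,b) for a,b>1 is (a−1)/(a+b−2) = 52.34/69.69 = 0.7510.

0.7510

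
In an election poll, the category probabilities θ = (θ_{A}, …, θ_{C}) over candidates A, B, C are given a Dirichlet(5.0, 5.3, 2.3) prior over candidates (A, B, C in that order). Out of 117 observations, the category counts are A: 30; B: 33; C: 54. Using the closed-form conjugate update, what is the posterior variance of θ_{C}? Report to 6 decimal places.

The Dirichlet prior is conjugate to the Multinomial likelihood: each posterior αⱼ = prior αⱼ + observed count nⱼ.
Posterior concentration: (35.0, 38.3, 56.3), total = 129.6.
Var[θ_j] = α_j(Σα−α_j)/((Σα)²(Σα+1)) = 56.3·73.3/(129.6²·130.6) = 0.001881.

0.001881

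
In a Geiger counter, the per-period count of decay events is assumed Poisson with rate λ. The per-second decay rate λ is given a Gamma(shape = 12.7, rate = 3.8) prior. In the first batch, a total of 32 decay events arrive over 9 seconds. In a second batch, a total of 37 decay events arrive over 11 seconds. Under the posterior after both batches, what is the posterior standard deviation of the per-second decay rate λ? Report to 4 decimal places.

With a Gamma(shape α, rate β) prior, the Poisson likelihood is conjugate: the posterior is Gamma(α + ΣXᵢ, β + n).
After batch 1: Gamma(α+S, β+n) = Gamma(12.7+32, 3.8+9) = Gamma(44.7, 12.8).
After batch 2: Gamma(α+S, β+n) = Gamma(44.7+37, 12.8+11) = Gamma(81.7, 23.8).
SD = √α/β = √81.7/23.8 = 0.3798.

0.3798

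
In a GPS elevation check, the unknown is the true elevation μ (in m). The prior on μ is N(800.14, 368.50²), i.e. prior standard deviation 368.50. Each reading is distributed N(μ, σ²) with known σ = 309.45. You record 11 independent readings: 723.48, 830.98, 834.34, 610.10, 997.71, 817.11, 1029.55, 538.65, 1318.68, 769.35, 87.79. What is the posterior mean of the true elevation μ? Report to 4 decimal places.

For Normal data with known variance σ², a Normal(μ₀, σ₀²) prior on μ is conjugate. Posterior precision = 1/σ₀² + n/σ²; posterior mean is the precision-weighted average of μ₀ and x̄.
Σxᵢ = 723.48 + 830.98 + 834.34 + 610.10 + 997.71 + 817.11 + 1029.55 + 538.65 + 1318.68 + 769.35 + 87.79 = 8557.74, so n·x̄ = 8557.74.
σ₀² = 368.50² = 135792.25, σ² = 309.45² = 95759.3025; σ² + n·σ₀² = 95759.3025 + 11·135792.25 = 1589474.0525.
Posterior mean = (μ₀/σ₀² + n·x̄/σ²)/(1/σ₀² + n/σ²) = (σ²·μ₀ + σ₀²·n·x̄)/(σ² + n·σ₀²) = (95759.3025·800.14 + 135792.25·8557.74)/1589474.0525 = 1238695617.81735/1589474.0525 = 779.3116.

779.3116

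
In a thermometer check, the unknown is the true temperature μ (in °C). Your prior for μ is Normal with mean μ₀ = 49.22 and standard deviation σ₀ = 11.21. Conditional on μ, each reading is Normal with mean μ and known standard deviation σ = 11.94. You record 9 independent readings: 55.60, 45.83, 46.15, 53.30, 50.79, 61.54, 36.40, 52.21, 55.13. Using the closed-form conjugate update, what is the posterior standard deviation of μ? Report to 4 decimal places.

For Normal data with known variance σ², a Normal(μ₀, σ₀²) prior on μ is conjugate. Posterior precision = 1/σ₀² + n/σ²; posterior mean is the precision-weighted average of μ₀ and x̄.
σ₀² = 11.21² = 125.6641, σ² = 11.94² = 142.5636; σ² + n·σ₀² = 142.5636 + 9·125.6641 = 1273.5405.
Posterior precision = 1/σ₀² + n/σ² = 1/125.6641 + 9/142.5636 = (σ² + n·σ₀²)/(σ₀²σ²) = 1273.5405/(125.6641·142.5636); posterior variance σₙ² = σ₀²σ²/(σ² + n·σ₀²) = 125.6641·142.5636/1273.5405 = 14.067182.
Posterior SD = √σₙ² = √(125.6641·142.5636/1273.5405) = 3.7506.

3.7506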